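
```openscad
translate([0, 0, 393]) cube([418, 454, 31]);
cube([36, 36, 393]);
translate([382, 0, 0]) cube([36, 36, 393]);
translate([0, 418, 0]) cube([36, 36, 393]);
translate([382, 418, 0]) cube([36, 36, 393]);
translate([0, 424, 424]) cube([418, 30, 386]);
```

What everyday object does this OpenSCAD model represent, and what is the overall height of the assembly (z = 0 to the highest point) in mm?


A chair. The overall height is 810 mm.

A slab on four corner posts with a tall panel at the back — a chair. The seat slab sits at z = 393 with thickness 31, and the 386 mm backrest starts at the seat top, so the overall height is 393 + 31 + 386 = 810 mm.


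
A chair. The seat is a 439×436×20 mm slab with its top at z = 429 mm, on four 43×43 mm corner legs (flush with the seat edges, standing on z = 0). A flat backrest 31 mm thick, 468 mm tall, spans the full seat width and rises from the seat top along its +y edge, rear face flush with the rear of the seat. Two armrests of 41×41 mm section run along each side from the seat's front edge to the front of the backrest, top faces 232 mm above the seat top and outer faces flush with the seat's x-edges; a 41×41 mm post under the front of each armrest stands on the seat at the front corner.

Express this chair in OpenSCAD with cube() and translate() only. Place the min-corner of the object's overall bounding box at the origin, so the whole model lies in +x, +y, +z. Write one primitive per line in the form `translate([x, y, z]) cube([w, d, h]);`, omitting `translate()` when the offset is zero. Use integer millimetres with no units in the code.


translate([0, 0, 409]) cube([439, 436, 20]);
cube([43, 43, 409]);
translate([396, 0, 0]) cube([43, 43, 409]);
translate([0, 393, 0]) cube([43, 43, 409]);
translate([396, 393, 0]) cube([43, 43, 409]);
translate([0, 405, 429]) cube([439, 31, 468]);
translate([0, 0, 620]) cube([41, 405, 41]);
translate([398, 0, 620]) cube([41, 405, 41]);
translate([0, 0, 429]) cube([41, 41, 191]);
translate([398, 0, 429]) cube([41, 41, 191]);


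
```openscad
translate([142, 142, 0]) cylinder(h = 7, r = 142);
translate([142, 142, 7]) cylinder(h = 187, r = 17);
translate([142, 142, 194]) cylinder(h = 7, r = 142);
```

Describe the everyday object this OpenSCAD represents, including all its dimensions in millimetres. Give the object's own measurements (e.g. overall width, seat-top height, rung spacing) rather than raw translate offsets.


A spool: two coaxial disc flanges of radius 142 mm and thickness 7 mm, joined by a core cylinder of radius 17 mm and height 187 mm. The lower flange rests on z = 0 and the three cylinders share a vertical axis.


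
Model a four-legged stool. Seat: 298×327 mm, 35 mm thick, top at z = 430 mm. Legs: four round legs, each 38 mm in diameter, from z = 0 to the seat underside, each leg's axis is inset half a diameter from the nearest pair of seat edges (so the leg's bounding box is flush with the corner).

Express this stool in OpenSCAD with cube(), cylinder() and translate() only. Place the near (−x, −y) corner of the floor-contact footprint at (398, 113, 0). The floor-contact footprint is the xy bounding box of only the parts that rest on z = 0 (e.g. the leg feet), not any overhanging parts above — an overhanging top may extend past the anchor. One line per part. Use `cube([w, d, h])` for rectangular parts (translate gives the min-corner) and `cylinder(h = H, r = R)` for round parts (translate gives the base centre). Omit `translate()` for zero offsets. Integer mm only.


translate([398, 113, 395]) cube([298, 327, 35]);
translate([417, 132, 0]) cylinder(h = 395, r = 19);
translate([677, 132, 0]) cylinder(h = 395, r = 19);
translate([417, 421, 0]) cylinder(h = 395, r = 19);
translate([677, 421, 0]) cylinder(h = 395, r = 19);


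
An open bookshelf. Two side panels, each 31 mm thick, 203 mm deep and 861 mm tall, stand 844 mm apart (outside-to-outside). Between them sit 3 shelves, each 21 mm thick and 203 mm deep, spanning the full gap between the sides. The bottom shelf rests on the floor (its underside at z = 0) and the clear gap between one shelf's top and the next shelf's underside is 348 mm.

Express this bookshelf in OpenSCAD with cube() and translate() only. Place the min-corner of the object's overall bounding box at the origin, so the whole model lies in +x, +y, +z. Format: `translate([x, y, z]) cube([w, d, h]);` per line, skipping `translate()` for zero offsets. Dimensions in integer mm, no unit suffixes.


cube([31, 203, 861]);
translate([813, 0, 0]) cube([31, 203, 861]);
translate([31, 0, 0]) cube([782, 203, 21]);
translate([31, 0, 369]) cube([782, 203, 21]);
translate([31, 0, 738]) cube([782, 203, 21]);


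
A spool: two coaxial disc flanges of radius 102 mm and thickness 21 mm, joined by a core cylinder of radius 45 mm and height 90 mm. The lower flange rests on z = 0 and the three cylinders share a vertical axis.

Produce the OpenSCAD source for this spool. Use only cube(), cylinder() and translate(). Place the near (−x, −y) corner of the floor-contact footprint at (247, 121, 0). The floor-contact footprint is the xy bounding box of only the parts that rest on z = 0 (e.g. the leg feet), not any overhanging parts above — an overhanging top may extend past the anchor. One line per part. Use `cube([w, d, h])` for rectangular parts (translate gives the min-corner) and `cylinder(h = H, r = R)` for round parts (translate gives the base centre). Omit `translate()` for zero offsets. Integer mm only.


translate([349, 223, 0]) cylinder(h = 21, r = 102);
translate([349, 223, 21]) cylinder(h = 90, r = 45);
translate([349, 223, 111]) cylinder(h = 21, r = 102);


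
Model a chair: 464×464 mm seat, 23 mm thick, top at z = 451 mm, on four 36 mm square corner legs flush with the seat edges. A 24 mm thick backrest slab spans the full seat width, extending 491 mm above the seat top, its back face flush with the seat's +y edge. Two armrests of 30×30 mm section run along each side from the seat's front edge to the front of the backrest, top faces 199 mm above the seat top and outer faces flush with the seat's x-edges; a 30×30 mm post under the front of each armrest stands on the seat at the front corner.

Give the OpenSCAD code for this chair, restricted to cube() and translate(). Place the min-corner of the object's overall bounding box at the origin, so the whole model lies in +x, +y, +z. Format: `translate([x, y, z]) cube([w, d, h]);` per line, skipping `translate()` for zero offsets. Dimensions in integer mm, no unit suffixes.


translate([0, 0, 428]) cube([464, 464, 23]);
cube([36, 36, 428]);
translate([428, 0, 0]) cube([36, 36, 428]);
translate([0, 428, 0]) cube([36, 36, 428]);
translate([428, 428, 0]) cube([36, 36, 428]);
translate([0, 440, 451]) cube([464, 24, 491]);
translate([0, 0, 620]) cube([30, 440, 30]);
translate([434, 0, 620]) cube([30, 440, 30]);
translate([0, 0, 451]) cube([30, 30, 169]);
translate([434, 0, 451]) cube([30, 30, 169]);


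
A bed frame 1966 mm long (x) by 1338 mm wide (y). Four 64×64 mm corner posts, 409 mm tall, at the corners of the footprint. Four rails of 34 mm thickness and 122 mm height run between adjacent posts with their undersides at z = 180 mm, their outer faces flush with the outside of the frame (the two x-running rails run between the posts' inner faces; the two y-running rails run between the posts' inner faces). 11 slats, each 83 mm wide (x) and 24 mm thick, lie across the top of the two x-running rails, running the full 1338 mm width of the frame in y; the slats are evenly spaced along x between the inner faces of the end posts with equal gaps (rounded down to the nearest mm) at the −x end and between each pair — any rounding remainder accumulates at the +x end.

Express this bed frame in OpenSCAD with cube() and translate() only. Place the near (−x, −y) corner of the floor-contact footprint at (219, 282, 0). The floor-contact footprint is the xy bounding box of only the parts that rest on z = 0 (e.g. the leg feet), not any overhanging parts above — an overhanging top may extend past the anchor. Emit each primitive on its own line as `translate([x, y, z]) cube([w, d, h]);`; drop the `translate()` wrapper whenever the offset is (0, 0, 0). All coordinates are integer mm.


translate([219, 282, 0]) cube([64, 64, 409]);
translate([219, 1556, 0]) cube([64, 64, 409]);
translate([2121, 282, 0]) cube([64, 64, 409]);
translate([2121, 1556, 0]) cube([64, 64, 409]);
translate([283, 282, 180]) cube([1838, 34, 122]);
translate([283, 1586, 180]) cube([1838, 34, 122]);
translate([219, 346, 180]) cube([34, 1210, 122]);
translate([2151, 346, 180]) cube([34, 1210, 122]);
translate([360, 282, 302]) cube([83, 1338, 24]);
translate([520, 282, 302]) cube([83, 1338, 24]);
translate([680, 282, 302]) cube([83, 1338, 24]);
translate([840, 282, 302]) cube([83, 1338, 24]);
translate([1000, 282, 302]) cube([83, 1338, 24]);
translate([1160, 282, 302]) cube([83, 1338, 24]);
translate([1320, 282, 302]) cube([83, 1338, 24]);
translate([1480, 282, 302]) cube([83, 1338, 24]);
translate([1640, 282, 302]) cube([83, 1338, 24]);
translate([1800, 282, 302]) cube([83, 1338, 24]);
translate([1960, 282, 302]) cube([83, 1338, 24]);


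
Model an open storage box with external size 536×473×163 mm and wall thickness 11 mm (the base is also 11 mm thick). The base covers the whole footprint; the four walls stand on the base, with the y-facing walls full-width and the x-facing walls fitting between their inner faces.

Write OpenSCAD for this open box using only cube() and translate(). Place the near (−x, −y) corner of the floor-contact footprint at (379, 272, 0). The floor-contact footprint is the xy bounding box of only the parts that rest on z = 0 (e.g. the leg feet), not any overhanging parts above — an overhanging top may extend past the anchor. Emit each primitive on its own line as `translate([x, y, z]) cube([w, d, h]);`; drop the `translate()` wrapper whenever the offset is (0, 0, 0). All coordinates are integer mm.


translate([379, 272, 0]) cube([536, 473, 11]);
translate([379, 272, 11]) cube([536, 11, 152]);
translate([379, 734, 11]) cube([536, 11, 152]);
translate([379, 283, 11]) cube([11, 451, 152]);
translate([904, 283, 11]) cube([11, 451, 152]);


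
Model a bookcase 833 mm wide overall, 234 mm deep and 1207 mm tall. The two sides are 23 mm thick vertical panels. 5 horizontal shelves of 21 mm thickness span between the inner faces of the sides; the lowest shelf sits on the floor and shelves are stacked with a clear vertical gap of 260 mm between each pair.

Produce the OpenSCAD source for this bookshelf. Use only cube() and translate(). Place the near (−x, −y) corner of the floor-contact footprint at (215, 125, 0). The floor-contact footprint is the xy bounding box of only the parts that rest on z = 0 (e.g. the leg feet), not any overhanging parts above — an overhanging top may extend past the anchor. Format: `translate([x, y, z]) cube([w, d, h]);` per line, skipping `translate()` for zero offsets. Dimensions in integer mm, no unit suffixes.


translate([215, 125, 0]) cube([23, 234, 1207]);
translate([1025, 125, 0]) cube([23, 234, 1207]);
translate([238, 125, 0]) cube([787, 234, 21]);
translate([238, 125, 281]) cube([787, 234, 21]);
translate([238, 125, 562]) cube([787, 234, 21]);
translate([238, 125, 843]) cube([787, 234, 21]);
translate([238, 125, 1124]) cube([787, 234, 21]);


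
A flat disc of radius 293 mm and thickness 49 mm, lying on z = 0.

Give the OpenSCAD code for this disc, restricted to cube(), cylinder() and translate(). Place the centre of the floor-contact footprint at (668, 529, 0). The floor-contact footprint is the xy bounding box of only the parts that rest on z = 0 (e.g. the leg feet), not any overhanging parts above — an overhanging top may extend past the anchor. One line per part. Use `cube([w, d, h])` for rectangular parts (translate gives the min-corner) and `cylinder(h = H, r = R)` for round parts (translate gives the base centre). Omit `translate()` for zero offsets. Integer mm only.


translate([668, 529, 0]) cylinder(h = 49, r = 293);


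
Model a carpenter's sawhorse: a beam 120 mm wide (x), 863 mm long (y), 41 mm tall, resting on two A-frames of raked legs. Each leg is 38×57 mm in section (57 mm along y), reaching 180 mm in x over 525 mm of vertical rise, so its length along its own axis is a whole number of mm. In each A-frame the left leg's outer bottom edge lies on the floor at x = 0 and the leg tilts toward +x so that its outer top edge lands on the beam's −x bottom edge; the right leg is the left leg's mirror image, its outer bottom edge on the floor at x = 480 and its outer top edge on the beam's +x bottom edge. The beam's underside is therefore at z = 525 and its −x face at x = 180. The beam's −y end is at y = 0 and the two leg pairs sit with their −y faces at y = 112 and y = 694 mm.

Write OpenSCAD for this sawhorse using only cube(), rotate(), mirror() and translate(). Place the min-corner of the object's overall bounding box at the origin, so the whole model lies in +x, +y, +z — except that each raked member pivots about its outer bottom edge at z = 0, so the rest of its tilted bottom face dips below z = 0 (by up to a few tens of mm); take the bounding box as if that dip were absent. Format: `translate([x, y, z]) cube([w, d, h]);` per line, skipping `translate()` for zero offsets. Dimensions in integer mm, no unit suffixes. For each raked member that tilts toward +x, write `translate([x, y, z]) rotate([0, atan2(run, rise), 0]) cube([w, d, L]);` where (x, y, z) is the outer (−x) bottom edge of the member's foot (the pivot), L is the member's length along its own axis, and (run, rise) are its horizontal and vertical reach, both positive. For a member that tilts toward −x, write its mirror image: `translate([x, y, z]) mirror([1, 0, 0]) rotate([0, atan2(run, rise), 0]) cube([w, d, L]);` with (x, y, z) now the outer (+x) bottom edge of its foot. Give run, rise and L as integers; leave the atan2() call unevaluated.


// leg length = √(180² + 525²) = 555
// right-leg outer foot x = 2·180 + 120 = 480
// beam min-corner = (180, 0, 525)
translate([180, 0, 525]) cube([120, 863, 41]);
translate([0, 112, 0]) rotate([0, atan2(180, 525), 0]) cube([38, 57, 555]);
translate([480, 112, 0]) mirror([1, 0, 0]) rotate([0, atan2(180, 525), 0]) cube([38, 57, 555]);
translate([0, 694, 0]) rotate([0, atan2(180, 525), 0]) cube([38, 57, 555]);
translate([480, 694, 0]) mirror([1, 0, 0]) rotate([0, atan2(180, 525), 0]) cube([38, 57, 555]);


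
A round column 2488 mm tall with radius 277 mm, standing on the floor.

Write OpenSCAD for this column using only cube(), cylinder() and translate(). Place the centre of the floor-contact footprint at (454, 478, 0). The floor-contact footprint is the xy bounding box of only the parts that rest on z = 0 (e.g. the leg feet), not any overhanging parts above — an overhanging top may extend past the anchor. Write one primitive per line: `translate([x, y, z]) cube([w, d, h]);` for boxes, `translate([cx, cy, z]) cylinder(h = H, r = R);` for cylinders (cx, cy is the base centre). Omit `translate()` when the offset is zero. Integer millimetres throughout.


translate([454, 478, 0]) cylinder(h = 2488, r = 277);


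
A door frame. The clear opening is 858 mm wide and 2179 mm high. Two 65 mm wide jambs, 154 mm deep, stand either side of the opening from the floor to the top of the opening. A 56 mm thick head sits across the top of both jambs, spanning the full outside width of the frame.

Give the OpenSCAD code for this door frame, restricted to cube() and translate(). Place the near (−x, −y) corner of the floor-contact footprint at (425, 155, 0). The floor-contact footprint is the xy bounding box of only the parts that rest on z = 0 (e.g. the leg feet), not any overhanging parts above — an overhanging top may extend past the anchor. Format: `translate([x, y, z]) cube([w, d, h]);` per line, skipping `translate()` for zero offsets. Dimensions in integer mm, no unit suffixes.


translate([425, 155, 0]) cube([65, 154, 2179]);
translate([1348, 155, 0]) cube([65, 154, 2179]);
translate([425, 155, 2179]) cube([988, 154, 56]);


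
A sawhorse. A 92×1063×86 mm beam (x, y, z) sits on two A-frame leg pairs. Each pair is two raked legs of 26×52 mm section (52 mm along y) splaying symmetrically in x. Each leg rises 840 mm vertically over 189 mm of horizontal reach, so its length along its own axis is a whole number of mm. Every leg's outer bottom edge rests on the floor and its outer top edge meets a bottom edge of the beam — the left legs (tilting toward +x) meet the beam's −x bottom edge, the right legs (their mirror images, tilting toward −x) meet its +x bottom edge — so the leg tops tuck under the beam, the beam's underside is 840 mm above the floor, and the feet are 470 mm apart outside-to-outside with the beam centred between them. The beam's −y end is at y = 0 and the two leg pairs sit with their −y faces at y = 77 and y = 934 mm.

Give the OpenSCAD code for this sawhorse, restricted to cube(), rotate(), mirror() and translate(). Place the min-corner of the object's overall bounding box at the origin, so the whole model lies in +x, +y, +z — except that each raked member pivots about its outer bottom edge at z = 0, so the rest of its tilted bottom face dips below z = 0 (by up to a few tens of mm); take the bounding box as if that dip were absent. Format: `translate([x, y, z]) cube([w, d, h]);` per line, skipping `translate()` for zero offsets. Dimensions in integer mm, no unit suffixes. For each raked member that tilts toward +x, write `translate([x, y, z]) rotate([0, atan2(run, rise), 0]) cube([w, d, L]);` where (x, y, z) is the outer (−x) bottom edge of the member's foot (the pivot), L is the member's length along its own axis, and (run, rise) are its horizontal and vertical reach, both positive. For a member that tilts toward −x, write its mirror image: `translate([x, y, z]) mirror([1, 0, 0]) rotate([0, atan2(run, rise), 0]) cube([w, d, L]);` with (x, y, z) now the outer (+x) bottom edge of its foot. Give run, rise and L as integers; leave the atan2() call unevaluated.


translate([189, 0, 840]) cube([92, 1063, 86]);
translate([0, 77, 0]) rotate([0, atan2(189, 840), 0]) cube([26, 52, 861]);
translate([470, 77, 0]) mirror([1, 0, 0]) rotate([0, atan2(189, 840), 0]) cube([26, 52, 861]);
translate([0, 934, 0]) rotate([0, atan2(189, 840), 0]) cube([26, 52, 861]);
translate([470, 934, 0]) mirror([1, 0, 0]) rotate([0, atan2(189, 840), 0]) cube([26, 52, 861]);


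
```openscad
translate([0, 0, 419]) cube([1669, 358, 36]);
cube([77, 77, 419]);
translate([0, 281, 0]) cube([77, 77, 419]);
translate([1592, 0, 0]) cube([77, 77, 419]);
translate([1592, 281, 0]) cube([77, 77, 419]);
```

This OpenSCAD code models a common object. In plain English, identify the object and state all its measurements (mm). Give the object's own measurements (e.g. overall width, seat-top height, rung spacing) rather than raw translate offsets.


A bench: a 1669×358 mm seat slab, 36 mm thick, top at z = 455 mm, on four 77×77 mm square legs flush with the seat corners and standing on z = 0.


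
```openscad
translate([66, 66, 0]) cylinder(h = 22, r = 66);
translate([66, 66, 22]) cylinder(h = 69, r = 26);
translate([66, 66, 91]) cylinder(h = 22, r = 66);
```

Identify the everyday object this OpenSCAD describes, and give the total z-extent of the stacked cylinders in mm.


A spool. The overall height is 113 mm.

Three coaxial cylinders, large–small–large — a spool. Two 22 mm flanges and a 69 mm core give 22 + 69 + 22 = 113 mm.


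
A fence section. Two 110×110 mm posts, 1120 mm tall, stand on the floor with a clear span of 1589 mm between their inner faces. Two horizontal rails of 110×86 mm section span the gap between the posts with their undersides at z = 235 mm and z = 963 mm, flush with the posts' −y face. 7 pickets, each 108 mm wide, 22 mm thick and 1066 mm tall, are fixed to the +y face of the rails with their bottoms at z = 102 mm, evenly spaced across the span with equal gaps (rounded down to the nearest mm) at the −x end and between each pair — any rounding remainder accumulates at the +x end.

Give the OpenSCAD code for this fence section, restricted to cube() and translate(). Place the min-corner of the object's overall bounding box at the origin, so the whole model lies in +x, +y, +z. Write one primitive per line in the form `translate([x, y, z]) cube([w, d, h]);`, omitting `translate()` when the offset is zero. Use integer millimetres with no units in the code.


cube([110, 110, 1120]);
translate([1699, 0, 0]) cube([110, 110, 1120]);
translate([110, 0, 235]) cube([1589, 110, 86]);
translate([110, 0, 963]) cube([1589, 110, 86]);
translate([214, 110, 102]) cube([108, 22, 1066]);
translate([426, 110, 102]) cube([108, 22, 1066]);
translate([638, 110, 102]) cube([108, 22, 1066]);
translate([850, 110, 102]) cube([108, 22, 1066]);
translate([1062, 110, 102]) cube([108, 22, 1066]);
translate([1274, 110, 102]) cube([108, 22, 1066]);
translate([1486, 110, 102]) cube([108, 22, 1066]);


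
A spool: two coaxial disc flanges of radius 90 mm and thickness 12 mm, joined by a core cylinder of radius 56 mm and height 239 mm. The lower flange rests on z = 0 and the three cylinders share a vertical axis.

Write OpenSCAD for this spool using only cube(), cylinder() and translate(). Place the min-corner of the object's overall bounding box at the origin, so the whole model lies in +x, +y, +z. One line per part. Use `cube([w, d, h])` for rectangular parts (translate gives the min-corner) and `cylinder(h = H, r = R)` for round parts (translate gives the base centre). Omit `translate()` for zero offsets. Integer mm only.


translate([90, 90, 0]) cylinder(h = 12, r = 90);
translate([90, 90, 12]) cylinder(h = 239, r = 56);
translate([90, 90, 251]) cylinder(h = 12, r = 90);


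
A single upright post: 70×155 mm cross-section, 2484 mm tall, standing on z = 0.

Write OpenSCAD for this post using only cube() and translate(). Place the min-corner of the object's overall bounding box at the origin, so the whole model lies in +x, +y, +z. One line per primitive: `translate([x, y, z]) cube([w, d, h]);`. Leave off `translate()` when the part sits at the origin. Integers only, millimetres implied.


cube([70, 155, 2484]);


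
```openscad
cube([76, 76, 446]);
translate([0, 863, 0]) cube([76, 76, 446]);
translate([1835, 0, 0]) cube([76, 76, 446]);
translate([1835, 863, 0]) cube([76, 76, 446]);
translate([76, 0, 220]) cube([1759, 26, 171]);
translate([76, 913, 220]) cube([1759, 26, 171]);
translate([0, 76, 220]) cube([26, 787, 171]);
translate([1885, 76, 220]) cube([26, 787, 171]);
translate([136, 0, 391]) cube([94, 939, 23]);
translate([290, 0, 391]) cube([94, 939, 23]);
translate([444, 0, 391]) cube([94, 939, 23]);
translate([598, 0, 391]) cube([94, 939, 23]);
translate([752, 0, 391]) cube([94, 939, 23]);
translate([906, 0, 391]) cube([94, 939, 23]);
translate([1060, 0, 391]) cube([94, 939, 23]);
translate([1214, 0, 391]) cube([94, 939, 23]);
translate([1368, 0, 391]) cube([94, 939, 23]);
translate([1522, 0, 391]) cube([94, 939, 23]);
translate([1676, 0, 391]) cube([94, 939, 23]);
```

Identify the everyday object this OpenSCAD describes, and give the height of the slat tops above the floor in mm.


A bed frame. The slat-top height is 414 mm.

Four posts, four rails, and a row of slats — a bed frame. Slats sit on the rails at z = 220 + 171 = 391; with slat thickness 23, the top is 414 mm.


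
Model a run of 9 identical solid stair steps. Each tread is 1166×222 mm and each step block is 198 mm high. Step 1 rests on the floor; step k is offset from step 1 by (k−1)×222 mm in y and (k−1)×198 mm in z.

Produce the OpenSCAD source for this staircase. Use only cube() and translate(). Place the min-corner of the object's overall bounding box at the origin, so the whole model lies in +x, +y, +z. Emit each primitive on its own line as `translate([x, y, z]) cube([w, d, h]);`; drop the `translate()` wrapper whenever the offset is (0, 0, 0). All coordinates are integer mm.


cube([1166, 222, 198]);
translate([0, 222, 198]) cube([1166, 222, 198]);
translate([0, 444, 396]) cube([1166, 222, 198]);
translate([0, 666, 594]) cube([1166, 222, 198]);
translate([0, 888, 792]) cube([1166, 222, 198]);
translate([0, 1110, 990]) cube([1166, 222, 198]);
translate([0, 1332, 1188]) cube([1166, 222, 198]);
translate([0, 1554, 1386]) cube([1166, 222, 198]);
translate([0, 1776, 1584]) cube([1166, 222, 198]);


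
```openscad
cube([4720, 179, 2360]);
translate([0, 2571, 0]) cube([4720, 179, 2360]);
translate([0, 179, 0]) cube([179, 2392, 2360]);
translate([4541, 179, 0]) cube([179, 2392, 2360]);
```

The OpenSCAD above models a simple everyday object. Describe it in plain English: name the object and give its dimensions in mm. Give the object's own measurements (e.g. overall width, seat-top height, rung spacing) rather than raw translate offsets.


The wall frame of a small rectangular building: four walls, each 2360 mm tall and 179 mm thick, enclosing a footprint 4720 mm (x) by 2750 mm (y) outside-to-outside, with no floor or roof. The front and back walls (the −y and +y sides) span the full width; the two side walls fit between them.


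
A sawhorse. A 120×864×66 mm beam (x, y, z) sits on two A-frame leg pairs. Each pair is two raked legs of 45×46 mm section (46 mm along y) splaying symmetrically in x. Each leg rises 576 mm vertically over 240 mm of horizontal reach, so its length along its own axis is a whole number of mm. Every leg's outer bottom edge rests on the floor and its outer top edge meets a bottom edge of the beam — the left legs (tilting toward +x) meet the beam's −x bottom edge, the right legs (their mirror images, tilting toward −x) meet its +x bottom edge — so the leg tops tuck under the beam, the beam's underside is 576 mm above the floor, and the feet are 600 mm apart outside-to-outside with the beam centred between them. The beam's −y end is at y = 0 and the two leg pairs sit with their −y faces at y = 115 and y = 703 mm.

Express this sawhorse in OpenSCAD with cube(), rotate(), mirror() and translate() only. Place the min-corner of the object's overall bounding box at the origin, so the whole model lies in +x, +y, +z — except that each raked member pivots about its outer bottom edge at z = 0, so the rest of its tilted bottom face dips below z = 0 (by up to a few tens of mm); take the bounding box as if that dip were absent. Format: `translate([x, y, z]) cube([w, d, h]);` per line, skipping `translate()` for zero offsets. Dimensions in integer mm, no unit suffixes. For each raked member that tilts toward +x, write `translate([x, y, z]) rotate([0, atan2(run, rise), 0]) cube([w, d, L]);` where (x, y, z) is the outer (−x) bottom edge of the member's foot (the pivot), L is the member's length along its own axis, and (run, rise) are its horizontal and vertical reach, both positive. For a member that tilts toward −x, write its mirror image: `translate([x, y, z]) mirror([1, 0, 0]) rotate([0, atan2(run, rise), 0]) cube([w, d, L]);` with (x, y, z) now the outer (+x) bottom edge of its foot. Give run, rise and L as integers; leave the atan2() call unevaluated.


translate([240, 0, 576]) cube([120, 864, 66]);
translate([0, 115, 0]) rotate([0, atan2(240, 576), 0]) cube([45, 46, 624]);
translate([600, 115, 0]) mirror([1, 0, 0]) rotate([0, atan2(240, 576), 0]) cube([45, 46, 624]);
translate([0, 703, 0]) rotate([0, atan2(240, 576), 0]) cube([45, 46, 624]);
translate([600, 703, 0]) mirror([1, 0, 0]) rotate([0, atan2(240, 576), 0]) cube([45, 46, 624]);


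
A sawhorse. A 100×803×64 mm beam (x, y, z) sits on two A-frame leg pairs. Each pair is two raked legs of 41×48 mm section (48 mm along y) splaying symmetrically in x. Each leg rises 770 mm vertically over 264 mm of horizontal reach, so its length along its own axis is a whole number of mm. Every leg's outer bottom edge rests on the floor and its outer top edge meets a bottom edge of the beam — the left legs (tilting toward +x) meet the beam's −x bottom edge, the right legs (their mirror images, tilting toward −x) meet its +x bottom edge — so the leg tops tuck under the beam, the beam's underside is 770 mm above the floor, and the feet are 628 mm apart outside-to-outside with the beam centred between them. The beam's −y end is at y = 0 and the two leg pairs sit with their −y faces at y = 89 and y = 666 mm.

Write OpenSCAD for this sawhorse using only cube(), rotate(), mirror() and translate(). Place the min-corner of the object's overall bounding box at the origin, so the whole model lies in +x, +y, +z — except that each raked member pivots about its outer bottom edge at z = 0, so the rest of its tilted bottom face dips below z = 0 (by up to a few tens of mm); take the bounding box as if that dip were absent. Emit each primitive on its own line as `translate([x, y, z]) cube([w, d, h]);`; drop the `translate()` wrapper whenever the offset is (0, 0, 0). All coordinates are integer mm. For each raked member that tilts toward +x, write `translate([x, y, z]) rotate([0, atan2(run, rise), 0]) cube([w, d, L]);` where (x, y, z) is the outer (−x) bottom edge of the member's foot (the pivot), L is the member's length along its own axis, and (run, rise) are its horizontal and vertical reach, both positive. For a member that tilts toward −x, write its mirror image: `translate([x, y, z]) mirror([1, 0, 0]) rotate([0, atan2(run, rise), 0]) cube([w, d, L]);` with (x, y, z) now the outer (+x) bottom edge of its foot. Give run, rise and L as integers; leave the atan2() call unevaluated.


translate([264, 0, 770]) cube([100, 803, 64]);
translate([0, 89, 0]) rotate([0, atan2(264, 770), 0]) cube([41, 48, 814]);
translate([628, 89, 0]) mirror([1, 0, 0]) rotate([0, atan2(264, 770), 0]) cube([41, 48, 814]);
translate([0, 666, 0]) rotate([0, atan2(264, 770), 0]) cube([41, 48, 814]);
translate([628, 666, 0]) mirror([1, 0, 0]) rotate([0, atan2(264, 770), 0]) cube([41, 48, 814]);


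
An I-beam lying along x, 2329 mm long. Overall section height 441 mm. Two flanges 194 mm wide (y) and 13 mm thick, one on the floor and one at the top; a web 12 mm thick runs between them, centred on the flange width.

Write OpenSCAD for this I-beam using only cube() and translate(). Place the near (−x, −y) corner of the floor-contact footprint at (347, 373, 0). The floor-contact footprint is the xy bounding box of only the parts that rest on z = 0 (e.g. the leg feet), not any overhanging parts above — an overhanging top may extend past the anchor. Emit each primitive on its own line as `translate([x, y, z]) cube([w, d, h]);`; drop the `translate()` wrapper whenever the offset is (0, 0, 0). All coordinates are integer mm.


translate([347, 373, 0]) cube([2329, 194, 13]);
translate([347, 464, 13]) cube([2329, 12, 415]);
translate([347, 373, 428]) cube([2329, 194, 13]);


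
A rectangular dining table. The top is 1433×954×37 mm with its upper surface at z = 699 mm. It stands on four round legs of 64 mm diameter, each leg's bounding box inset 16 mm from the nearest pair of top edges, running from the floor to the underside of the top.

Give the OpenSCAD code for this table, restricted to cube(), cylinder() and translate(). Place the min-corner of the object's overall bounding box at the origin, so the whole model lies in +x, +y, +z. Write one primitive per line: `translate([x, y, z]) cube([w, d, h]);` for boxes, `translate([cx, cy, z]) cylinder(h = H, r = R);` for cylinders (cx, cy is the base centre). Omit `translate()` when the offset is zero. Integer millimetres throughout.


translate([0, 0, 662]) cube([1433, 954, 37]);
translate([48, 48, 0]) cylinder(h = 662, r = 32);
translate([1385, 48, 0]) cylinder(h = 662, r = 32);
translate([48, 906, 0]) cylinder(h = 662, r = 32);
translate([1385, 906, 0]) cylinder(h = 662, r = 32);


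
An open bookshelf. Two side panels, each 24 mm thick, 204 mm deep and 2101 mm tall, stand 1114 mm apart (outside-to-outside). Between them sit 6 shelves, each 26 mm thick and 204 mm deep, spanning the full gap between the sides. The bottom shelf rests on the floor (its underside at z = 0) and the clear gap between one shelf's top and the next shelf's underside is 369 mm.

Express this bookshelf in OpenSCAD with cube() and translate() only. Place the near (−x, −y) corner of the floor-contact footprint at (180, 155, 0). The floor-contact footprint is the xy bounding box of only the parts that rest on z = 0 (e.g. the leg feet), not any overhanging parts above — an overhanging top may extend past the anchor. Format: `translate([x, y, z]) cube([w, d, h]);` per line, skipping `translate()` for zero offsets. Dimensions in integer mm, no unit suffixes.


translate([180, 155, 0]) cube([24, 204, 2101]);
translate([1270, 155, 0]) cube([24, 204, 2101]);
translate([204, 155, 0]) cube([1066, 204, 26]);
translate([204, 155, 395]) cube([1066, 204, 26]);
translate([204, 155, 790]) cube([1066, 204, 26]);
translate([204, 155, 1185]) cube([1066, 204, 26]);
translate([204, 155, 1580]) cube([1066, 204, 26]);
translate([204, 155, 1975]) cube([1066, 204, 26]);


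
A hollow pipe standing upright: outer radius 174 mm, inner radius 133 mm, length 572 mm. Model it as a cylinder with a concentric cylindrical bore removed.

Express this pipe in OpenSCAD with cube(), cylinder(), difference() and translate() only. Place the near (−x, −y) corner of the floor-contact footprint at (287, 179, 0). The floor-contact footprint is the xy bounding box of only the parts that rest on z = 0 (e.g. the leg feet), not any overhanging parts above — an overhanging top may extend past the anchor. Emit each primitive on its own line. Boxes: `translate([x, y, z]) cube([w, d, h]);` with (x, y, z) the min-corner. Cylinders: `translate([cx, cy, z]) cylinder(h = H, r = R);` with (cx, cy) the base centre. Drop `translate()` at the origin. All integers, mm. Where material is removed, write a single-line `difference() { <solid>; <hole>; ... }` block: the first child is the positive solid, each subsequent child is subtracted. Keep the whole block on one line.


difference() { translate([461, 353, 0]) cylinder(h = 572, r = 174); translate([461, 353, 0]) cylinder(h = 572, r = 133); }


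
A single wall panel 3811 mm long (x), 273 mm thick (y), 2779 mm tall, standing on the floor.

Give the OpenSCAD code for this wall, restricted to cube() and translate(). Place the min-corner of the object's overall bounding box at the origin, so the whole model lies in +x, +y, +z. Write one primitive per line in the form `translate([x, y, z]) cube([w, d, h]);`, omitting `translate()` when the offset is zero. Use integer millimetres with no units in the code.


cube([3811, 273, 2779]);


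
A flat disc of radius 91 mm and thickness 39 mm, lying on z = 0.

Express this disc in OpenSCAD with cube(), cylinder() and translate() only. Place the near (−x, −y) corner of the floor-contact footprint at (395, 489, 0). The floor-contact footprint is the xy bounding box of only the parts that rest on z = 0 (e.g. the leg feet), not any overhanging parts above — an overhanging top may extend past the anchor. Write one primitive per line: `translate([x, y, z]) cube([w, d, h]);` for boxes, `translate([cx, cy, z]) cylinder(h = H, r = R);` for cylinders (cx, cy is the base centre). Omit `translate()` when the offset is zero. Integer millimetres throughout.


translate([486, 580, 0]) cylinder(h = 39, r = 91);


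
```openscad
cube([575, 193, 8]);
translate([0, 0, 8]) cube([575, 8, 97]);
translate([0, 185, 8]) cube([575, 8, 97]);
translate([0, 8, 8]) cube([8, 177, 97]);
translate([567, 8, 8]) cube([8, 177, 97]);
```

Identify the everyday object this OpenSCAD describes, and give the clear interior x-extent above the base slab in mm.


An open box. The internal width is 559 mm.

A 575×193 base slab with four walls standing on it — an open box. The base is 575 mm wide and the walls are 8 mm thick, so the internal width is 575 − 2 × 8 = 559 mm.


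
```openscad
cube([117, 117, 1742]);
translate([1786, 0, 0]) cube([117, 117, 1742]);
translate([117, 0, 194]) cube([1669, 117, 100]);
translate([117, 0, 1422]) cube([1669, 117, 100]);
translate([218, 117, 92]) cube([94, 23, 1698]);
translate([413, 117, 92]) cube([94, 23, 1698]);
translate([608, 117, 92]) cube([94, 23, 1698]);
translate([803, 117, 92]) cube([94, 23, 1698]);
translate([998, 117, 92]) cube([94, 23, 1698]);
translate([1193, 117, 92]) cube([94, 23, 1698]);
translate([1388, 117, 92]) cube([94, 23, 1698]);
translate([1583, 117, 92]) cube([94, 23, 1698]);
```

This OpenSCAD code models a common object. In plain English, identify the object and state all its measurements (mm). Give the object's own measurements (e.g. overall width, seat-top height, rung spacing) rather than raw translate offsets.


A fence section. Two 117×117 mm posts, 1742 mm tall, stand on the floor with a clear span of 1669 mm between their inner faces. Two horizontal rails of 117×100 mm section span the gap between the posts with their undersides at z = 194 mm and z = 1422 mm, flush with the posts' −y face. 8 pickets, each 94 mm wide, 23 mm thick and 1698 mm tall, are fixed to the +y face of the rails with their bottoms at z = 92 mm, spaced across the span with a 101 mm gap after the −x post and between neighbouring pickets, with 109 mm left before the +x post.


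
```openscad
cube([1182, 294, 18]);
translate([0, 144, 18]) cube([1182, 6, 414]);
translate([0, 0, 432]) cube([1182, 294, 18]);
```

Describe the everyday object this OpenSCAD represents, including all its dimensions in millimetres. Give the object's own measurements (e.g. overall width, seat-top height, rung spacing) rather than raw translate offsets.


An I-beam lying along x, 1182 mm long. Overall section height 450 mm. Two flanges 294 mm wide (y) and 18 mm thick, one on the floor and one at the top; a web 6 mm thick runs between them, centred on the flange width.


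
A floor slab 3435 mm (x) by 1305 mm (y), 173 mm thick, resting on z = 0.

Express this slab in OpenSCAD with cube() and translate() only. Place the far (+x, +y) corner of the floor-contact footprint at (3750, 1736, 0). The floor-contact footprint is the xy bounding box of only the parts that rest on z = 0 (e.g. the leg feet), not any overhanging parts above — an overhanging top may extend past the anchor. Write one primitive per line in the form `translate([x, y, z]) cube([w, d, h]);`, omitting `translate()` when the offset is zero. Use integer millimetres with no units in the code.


translate([315, 431, 0]) cube([3435, 1305, 173]);


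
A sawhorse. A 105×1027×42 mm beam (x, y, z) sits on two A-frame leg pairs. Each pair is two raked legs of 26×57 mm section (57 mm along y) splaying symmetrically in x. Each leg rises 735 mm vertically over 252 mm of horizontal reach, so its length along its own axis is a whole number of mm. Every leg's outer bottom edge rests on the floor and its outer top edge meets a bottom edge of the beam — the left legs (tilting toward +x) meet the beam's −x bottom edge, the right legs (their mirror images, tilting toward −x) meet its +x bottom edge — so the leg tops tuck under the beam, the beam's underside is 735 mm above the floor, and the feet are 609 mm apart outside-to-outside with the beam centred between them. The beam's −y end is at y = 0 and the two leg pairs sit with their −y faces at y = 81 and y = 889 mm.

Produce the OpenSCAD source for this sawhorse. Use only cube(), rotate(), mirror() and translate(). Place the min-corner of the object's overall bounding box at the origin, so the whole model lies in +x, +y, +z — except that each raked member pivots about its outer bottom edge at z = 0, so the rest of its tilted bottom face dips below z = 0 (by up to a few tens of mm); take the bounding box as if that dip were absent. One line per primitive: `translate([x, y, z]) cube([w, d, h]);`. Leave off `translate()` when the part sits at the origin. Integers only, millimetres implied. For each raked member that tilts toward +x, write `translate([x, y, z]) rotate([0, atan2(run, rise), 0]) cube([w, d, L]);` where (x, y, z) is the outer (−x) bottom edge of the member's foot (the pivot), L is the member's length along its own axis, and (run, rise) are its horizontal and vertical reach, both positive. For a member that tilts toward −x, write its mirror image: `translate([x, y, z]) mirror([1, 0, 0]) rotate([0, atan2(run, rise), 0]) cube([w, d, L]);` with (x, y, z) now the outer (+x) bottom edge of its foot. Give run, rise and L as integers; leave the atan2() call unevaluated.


translate([252, 0, 735]) cube([105, 1027, 42]);
translate([0, 81, 0]) rotate([0, atan2(252, 735), 0]) cube([26, 57, 777]);
translate([609, 81, 0]) mirror([1, 0, 0]) rotate([0, atan2(252, 735), 0]) cube([26, 57, 777]);
translate([0, 889, 0]) rotate([0, atan2(252, 735), 0]) cube([26, 57, 777]);
translate([609, 889, 0]) mirror([1, 0, 0]) rotate([0, atan2(252, 735), 0]) cube([26, 57, 777]);
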